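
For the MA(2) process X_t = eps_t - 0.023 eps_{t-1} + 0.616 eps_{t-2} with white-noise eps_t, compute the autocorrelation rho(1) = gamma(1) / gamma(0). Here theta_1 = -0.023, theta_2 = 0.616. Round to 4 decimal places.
\rho(1) = -0.0269

For an MA(q) process with theta_0 = 1, the autocovariance is
  gamma(k) = sigma^2 * sum_{i=0..q-k} theta_i * theta_{i+k},
and rho(k) = gamma(k) / gamma(0). Sigma^2 cancels.
  numerator   = (1)*(-0.023) + (-0.023)*(0.616) = -0.037168.
  denominator = (1)^2 + (-0.023)^2 + (0.616)^2 = 1.379985.
  rho(1) = -0.037168 / 1.379985 = -0.0269.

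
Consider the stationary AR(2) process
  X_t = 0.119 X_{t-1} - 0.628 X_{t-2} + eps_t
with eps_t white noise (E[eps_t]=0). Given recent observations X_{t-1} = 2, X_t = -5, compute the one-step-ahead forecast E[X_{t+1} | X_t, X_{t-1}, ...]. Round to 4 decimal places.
E[X_{t+1} \mid \mathcal F_t] = -1.8510

For an AR(p) model X_t = c + sum_i phi_i X_{t-i} + eps_t, the
one-step-ahead conditional mean is
  E[X_{t+1} | X_t, ...] = c + sum_i phi_i X_{t+1-i}.
Substitute known values:
  E[X_{t+1} | ...] = (0.119) * (-5) + (-0.628) * (2)
                   = -1.8510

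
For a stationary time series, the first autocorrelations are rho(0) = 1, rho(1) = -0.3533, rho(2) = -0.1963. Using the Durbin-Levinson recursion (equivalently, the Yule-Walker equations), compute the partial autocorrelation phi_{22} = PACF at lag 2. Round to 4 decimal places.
\phi_{22} = -0.3669

The PACF at lag k is phi_{kk}, the last component of the solution
to the Yule-Walker system G_k phi = r_k where
  (G_k)_{ij} = rho(|i - j|), (r_k)_i = rho(i), i,j = 1..k.
Equivalently, Durbin-Levinson gives phi_{kk} iteratively:
  phi_{11} = rho(1)
  phi_{kk} = [rho(k) - sum_{j=1..k-1} phi_{k-1,j} rho(k-j)]
            / [1 - sum_{j=1..k-1} phi_{k-1,j} rho(j)],
  phi_{k,j} = phi_{k-1,j} - phi_{kk} phi_{k-1,k-j},  j = 1..k-1.
Step k = 1:
  phi_11 = rho(1) = -0.3533.
Step k = 2:
  phi_22 = [rho(2) - phi_11 rho(1)] / [1 - phi_11 rho(1)] = [-0.1963 - (-0.3533)(-0.3533)] / [1 - (-0.3533)(-0.3533)]
         = -0.32112089 / 0.87517911 = -0.3669.
Therefore phi_{22} = -0.3669.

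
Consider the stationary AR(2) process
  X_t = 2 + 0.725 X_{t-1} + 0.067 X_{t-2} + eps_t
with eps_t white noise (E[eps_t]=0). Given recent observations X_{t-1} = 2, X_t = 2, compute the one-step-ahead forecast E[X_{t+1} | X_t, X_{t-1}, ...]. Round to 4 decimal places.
E[X_{t+1} \mid \mathcal F_t] = 3.5840

For an AR(p) model X_t = c + sum_i phi_i X_{t-i} + eps_t, the
one-step-ahead conditional mean is
  E[X_{t+1} | X_t, ...] = c + sum_i phi_i X_{t+1-i}.
Substitute known values:
  E[X_{t+1} | ...] = 2 + (0.725) * (2) + (0.067) * (2)
                   = 3.5840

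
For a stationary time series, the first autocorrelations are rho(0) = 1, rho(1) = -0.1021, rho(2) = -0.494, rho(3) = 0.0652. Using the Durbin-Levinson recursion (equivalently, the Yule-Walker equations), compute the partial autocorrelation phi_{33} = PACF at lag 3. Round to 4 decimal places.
\phi_{33} = -0.0860

The PACF at lag k is phi_{kk}, the last component of the solution
to the Yule-Walker system G_k phi = r_k where
  (G_k)_{ij} = rho(|i - j|), (r_k)_i = rho(i), i,j = 1..k.
Equivalently, Durbin-Levinson gives phi_{kk} iteratively:
  phi_{11} = rho(1)
  phi_{kk} = [rho(k) - sum_{j=1..k-1} phi_{k-1,j} rho(k-j)]
            / [1 - sum_{j=1..k-1} phi_{k-1,j} rho(j)],
  phi_{k,j} = phi_{k-1,j} - phi_{kk} phi_{k-1,k-j},  j = 1..k-1.
Step k = 1:
  phi_11 = rho(1) = -0.1021.
Step k = 2:
  phi_22 = [rho(2) - phi_11 rho(1)] / [1 - phi_11 rho(1)] = [-0.494 - (-0.1021)(-0.1021)] / [1 - (-0.1021)(-0.1021)]
         = -0.50442441 / 0.98957559 = -0.509738.
  Update: phi_21 = phi_11 - phi_22 phi_11 = -0.1021 - (-0.509738)(-0.1021) = -0.154144.
Step k = 3:
  phi_33 = [rho(3) - phi_21 rho(2) - phi_22 rho(1)] / [1 - phi_21 rho(1) - phi_22 rho(2)]
    numerator   = 0.0652 - (-0.154144)(-0.494) - (-0.509738)(-0.1021) = -0.06299153
    denominator = 1 - (-0.154144)(-0.1021) - (-0.509738)(-0.494) = 0.73245123
  phi_33 = -0.06299153 / 0.73245123 = -0.086.
Therefore phi_{33} = -0.0860.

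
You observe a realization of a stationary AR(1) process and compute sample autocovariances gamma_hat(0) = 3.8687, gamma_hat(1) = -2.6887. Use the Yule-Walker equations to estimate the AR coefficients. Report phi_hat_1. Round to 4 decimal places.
\hat\phi_{1} = -0.6950

The Yule-Walker equations for an AR(p) process read, in matrix form,
  Gamma_p phi = r_p,   with   (Gamma_p)_{ij} = gamma(|i - j|),
                       (r_p)_i = gamma(i),   i,j = 1..p.
Substitute the sample gammas (Toeplitz matrix and right-hand side of size 1):
  Gamma_p = [[3.8687]]
  r_p     = [-2.6887]
With p = 1 this is the single equation gamma(0) phi_1 = gamma(1):
  phi_hat_1 = gamma(1) / gamma(0) = -2.6887 / 3.8687 = -0.6950.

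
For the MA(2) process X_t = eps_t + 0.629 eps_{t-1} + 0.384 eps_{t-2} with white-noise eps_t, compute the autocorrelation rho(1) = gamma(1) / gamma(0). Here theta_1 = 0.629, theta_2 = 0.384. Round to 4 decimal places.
\rho(1) = 0.5641

For an MA(q) process with theta_0 = 1, the autocovariance is
  gamma(k) = sigma^2 * sum_{i=0..q-k} theta_i * theta_{i+k},
and rho(k) = gamma(k) / gamma(0). Sigma^2 cancels.
  numerator   = (1)*(0.629) + (0.629)*(0.384) = 0.870536.
  denominator = (1)^2 + (0.629)^2 + (0.384)^2 = 1.543097.
  rho(1) = 0.870536 / 1.543097 = 0.5641.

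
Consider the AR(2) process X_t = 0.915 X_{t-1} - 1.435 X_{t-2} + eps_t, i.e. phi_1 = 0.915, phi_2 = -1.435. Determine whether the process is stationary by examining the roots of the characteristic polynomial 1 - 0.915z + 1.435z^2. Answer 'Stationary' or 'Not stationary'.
\text{Not stationary}

The AR(p) characteristic polynomial is P(z) = 1 - 0.915z + 1.435z^2.
Stationarity requires all roots to lie outside the unit circle, i.e. |z| > 1 for every root.
Set 1 + (-0.915) z + (1.435) z^2 = 0, i.e. a z^2 + b z + c = 0 with a = 1.435, b = -0.915, c = 1.
Discriminant D = b^2 - 4ac = (-0.915)^2 - 4*(1.435)*1 = 0.837225 - (5.74) = -4.902775.
D < 0, so the roots are the complex-conjugate pair z = (-b +/- i sqrt(-D)) / (2a) = 0.3188 +/- 0.7715i.
For a conjugate pair |z|^2 = z * conj(z) = (product of roots) = c/a = 1/(1.435) = 0.696864, so |z| = sqrt(0.696864) = 0.8348 for both roots.
Moduli of all roots: 0.8348, 0.8348.
All moduli strictly greater than 1? No.
Verdict: Not stationary.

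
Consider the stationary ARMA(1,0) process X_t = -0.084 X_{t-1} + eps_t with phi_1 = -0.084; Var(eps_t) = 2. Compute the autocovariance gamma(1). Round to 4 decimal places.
\gamma(1) = -0.1692

Multiply the model equation by X_{t-k} and take expectations. With theta_0 = psi_0 = 1 and psi_j the MA(infinity) weights, this gives
  gamma(k) - sum_i phi_i gamma(k-i) = c_k,
  c_k = sigma^2 * sum_{j=k..q} theta_j psi_{j-k}   (c_k = 0 for k > q),
using gamma(-m) = gamma(m).
Pure AR (q = 0): c_0 = sigma^2 = 2, c_k = 0 for k >= 1.
Equations for k = 0 and k = 1 (AR order 1):
  gamma(0) = phi_1 gamma(1) + c_0
  gamma(1) = phi_1 gamma(0) + c_1
Substituting the second into the first: gamma(0) (1 - phi_1^2) = c_0 + phi_1 c_1, so
  gamma(0) = c_0 / (1 - phi_1^2) = 2 / (1 - (-0.084)^2) = 2 / 0.992944 = 2.014212.
  gamma(1) = phi_1 gamma(0) = (-0.084)(2.014212) = -0.169194.
Therefore gamma(1) = -0.1692 (to 4 decimal places).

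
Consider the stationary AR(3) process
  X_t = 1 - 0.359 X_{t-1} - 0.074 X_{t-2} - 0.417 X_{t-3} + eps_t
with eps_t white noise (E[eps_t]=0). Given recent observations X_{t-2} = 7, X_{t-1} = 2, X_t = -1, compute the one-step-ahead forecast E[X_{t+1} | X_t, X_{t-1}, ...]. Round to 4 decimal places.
E[X_{t+1} \mid \mathcal F_t] = -1.7080

For an AR(p) model X_t = c + sum_i phi_i X_{t-i} + eps_t, the
one-step-ahead conditional mean is
  E[X_{t+1} | X_t, ...] = c + sum_i phi_i X_{t+1-i}.
Substitute known values:
  E[X_{t+1} | ...] = 1 + (-0.359) * (-1) + (-0.074) * (2) + (-0.417) * (7)
                   = -1.7080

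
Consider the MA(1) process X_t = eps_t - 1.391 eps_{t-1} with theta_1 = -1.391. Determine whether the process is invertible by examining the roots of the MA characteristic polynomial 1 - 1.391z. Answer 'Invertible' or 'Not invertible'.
\text{Not invertible}

The MA(q) characteristic polynomial is P(z) = 1 - 1.391z.
Invertibility requires all roots to lie outside the unit circle, i.e. |z| > 1 for every root.
This is linear in z: 1 + (-1.391) z = 0  =>  z = -1/(-1.391) = 0.718907,  |z| = 0.718907.
Moduli of all roots: 0.7189.
All moduli strictly greater than 1? No.
Verdict: Not invertible.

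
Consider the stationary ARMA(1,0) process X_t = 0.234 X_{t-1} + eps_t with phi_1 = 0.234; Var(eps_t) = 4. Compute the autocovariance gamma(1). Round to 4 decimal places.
\gamma(1) = 0.9902

Multiply the model equation by X_{t-k} and take expectations. With theta_0 = psi_0 = 1 and psi_j the MA(infinity) weights, this gives
  gamma(k) - sum_i phi_i gamma(k-i) = c_k,
  c_k = sigma^2 * sum_{j=k..q} theta_j psi_{j-k}   (c_k = 0 for k > q),
using gamma(-m) = gamma(m).
Pure AR (q = 0): c_0 = sigma^2 = 4, c_k = 0 for k >= 1.
Equations for k = 0 and k = 1 (AR order 1):
  gamma(0) = phi_1 gamma(1) + c_0
  gamma(1) = phi_1 gamma(0) + c_1
Substituting the second into the first: gamma(0) (1 - phi_1^2) = c_0 + phi_1 c_1, so
  gamma(0) = c_0 / (1 - phi_1^2) = 4 / (1 - (0.234)^2) = 4 / 0.945244 = 4.231712.
  gamma(1) = phi_1 gamma(0) = (0.234)(4.231712) = 0.990221.
Therefore gamma(1) = 0.9902 (to 4 decimal places).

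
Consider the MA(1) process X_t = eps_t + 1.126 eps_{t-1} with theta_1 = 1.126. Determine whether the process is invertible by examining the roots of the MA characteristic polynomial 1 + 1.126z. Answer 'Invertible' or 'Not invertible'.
\text{Not invertible}

The MA(q) characteristic polynomial is P(z) = 1 + 1.126z.
Invertibility requires all roots to lie outside the unit circle, i.e. |z| > 1 for every root.
This is linear in z: 1 + (1.126) z = 0  =>  z = -1/(1.126) = -0.888099,  |z| = 0.888099.
Moduli of all roots: 0.8881.
All moduli strictly greater than 1? No.
Verdict: Not invertible.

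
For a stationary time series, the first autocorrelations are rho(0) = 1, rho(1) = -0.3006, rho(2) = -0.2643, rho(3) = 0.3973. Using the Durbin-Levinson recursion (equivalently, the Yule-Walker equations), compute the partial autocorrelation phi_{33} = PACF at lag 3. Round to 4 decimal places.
\phi_{33} = 0.2200

The PACF at lag k is phi_{kk}, the last component of the solution
to the Yule-Walker system G_k phi = r_k where
  (G_k)_{ij} = rho(|i - j|), (r_k)_i = rho(i), i,j = 1..k.
Equivalently, Durbin-Levinson gives phi_{kk} iteratively:
  phi_{11} = rho(1)
  phi_{kk} = [rho(k) - sum_{j=1..k-1} phi_{k-1,j} rho(k-j)]
            / [1 - sum_{j=1..k-1} phi_{k-1,j} rho(j)],
  phi_{k,j} = phi_{k-1,j} - phi_{kk} phi_{k-1,k-j},  j = 1..k-1.
Step k = 1:
  phi_11 = rho(1) = -0.3006.
Step k = 2:
  phi_22 = [rho(2) - phi_11 rho(1)] / [1 - phi_11 rho(1)] = [-0.2643 - (-0.3006)(-0.3006)] / [1 - (-0.3006)(-0.3006)]
         = -0.35466036 / 0.90963964 = -0.389891.
  Update: phi_21 = phi_11 - phi_22 phi_11 = -0.3006 - (-0.389891)(-0.3006) = -0.417801.
Step k = 3:
  phi_33 = [rho(3) - phi_21 rho(2) - phi_22 rho(1)] / [1 - phi_21 rho(1) - phi_22 rho(2)]
    numerator   = 0.3973 - (-0.417801)(-0.2643) - (-0.389891)(-0.3006) = 0.16967388
    denominator = 1 - (-0.417801)(-0.3006) - (-0.389891)(-0.2643) = 0.77136074
  phi_33 = 0.16967388 / 0.77136074 = 0.22.
Therefore phi_{33} = 0.2200.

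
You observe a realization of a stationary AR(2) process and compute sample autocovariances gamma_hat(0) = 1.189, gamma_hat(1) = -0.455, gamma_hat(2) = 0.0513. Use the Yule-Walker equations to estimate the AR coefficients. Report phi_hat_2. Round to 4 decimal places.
\hat\phi_{2} = -0.1210

The Yule-Walker equations for an AR(p) process read, in matrix form,
  Gamma_p phi = r_p,   with   (Gamma_p)_{ij} = gamma(|i - j|),
                       (r_p)_i = gamma(i),   i,j = 1..p.
Substitute the sample gammas (Toeplitz matrix and right-hand side of size 2):
  Gamma_p = [[1.189, -0.455], [-0.455, 1.189]]
  r_p     = [-0.455, 0.0513]
Written out:
  1.189 phi_1 - 0.455 phi_2 = -0.455
  -0.455 phi_1 + 1.189 phi_2 = 0.0513
Solve by Cramer's rule:
  det = gamma(0)^2 - gamma(1)^2 = (1.189)^2 - (-0.455)^2 = 1.413721 - 0.207025 = 1.206696
  phi_hat_1 = [gamma(1) gamma(0) - gamma(1) gamma(2)] / det = [(-0.455)(1.189) - (-0.455)(0.0513)] / 1.206696 = -0.5176535 / 1.206696 = -0.429
  phi_hat_2 = [gamma(0) gamma(2) - gamma(1)^2] / det = [(1.189)(0.0513) - (-0.455)^2] / 1.206696 = -0.1460293 / 1.206696 = -0.121
So phi_hat = [-0.4290, -0.1210].
Therefore phi_hat_2 = -0.1210.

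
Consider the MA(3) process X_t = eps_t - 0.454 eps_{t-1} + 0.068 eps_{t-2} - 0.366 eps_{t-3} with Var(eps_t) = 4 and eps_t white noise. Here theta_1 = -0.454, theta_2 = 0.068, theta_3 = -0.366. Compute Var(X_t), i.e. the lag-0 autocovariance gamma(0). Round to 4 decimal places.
\gamma(0) = 5.3788

For an MA(q) process X_t = eps_t + sum_i theta_i eps_{t-i} with
Var(eps_t) = sigma^2, the variance is
  gamma(0) = sigma^2 * (1 + sum_i theta_i^2).
  sum_i theta_i^2 = (-0.454)^2 + (0.068)^2 + (-0.366)^2 = 0.206116 + 0.004624 + 0.133956 = 0.344696.
  gamma(0) = 4 * (1 + 0.344696) = 4 * 1.344696 = 5.378784, which rounds to 5.3788.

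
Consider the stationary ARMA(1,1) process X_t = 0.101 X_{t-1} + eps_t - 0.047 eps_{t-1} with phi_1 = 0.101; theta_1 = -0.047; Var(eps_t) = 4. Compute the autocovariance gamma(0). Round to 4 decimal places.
\gamma(0) = 4.0118

Multiply the model equation by X_{t-k} and take expectations. With theta_0 = psi_0 = 1 and psi_j the MA(infinity) weights, this gives
  gamma(k) - sum_i phi_i gamma(k-i) = c_k,
  c_k = sigma^2 * sum_{j=k..q} theta_j psi_{j-k}   (c_k = 0 for k > q),
using gamma(-m) = gamma(m).
psi-weights needed (psi_j = theta_j + sum_i phi_i psi_{j-i}):
  psi_1 = theta_1 + phi_1 = -0.047 + (0.101) = 0.054
Right-hand sides:
  c_0 = sigma^2 (1 + theta_1 psi_1) = 4 * (1 + (-0.047)(0.054)) = 4 * 0.997462 = 3.989848
  c_1 = sigma^2 theta_1 = 4 * (-0.047) = -0.188
  c_2 = 0
Equations for k = 0 and k = 1 (AR order 1):
  gamma(0) = phi_1 gamma(1) + c_0
  gamma(1) = phi_1 gamma(0) + c_1
Substituting the second into the first: gamma(0) (1 - phi_1^2) = c_0 + phi_1 c_1, so
  gamma(0) = (c_0 + phi_1 c_1) / (1 - phi_1^2) = (3.989848 + (0.101)(-0.188)) / (1 - (0.101)^2) = 3.97086 / 0.989799 = 4.011784.
Therefore gamma(0) = 4.0118 (to 4 decimal places).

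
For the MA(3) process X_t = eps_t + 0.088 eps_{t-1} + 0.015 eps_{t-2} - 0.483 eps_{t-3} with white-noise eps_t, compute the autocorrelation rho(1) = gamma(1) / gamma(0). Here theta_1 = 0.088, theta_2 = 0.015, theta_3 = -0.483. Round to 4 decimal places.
\rho(1) = 0.0661

For an MA(q) process with theta_0 = 1, the autocovariance is
  gamma(k) = sigma^2 * sum_{i=0..q-k} theta_i * theta_{i+k},
and rho(k) = gamma(k) / gamma(0). Sigma^2 cancels.
  numerator   = (1)*(0.088) + (0.088)*(0.015) + (0.015)*(-0.483) = 0.082075.
  denominator = (1)^2 + (0.088)^2 + (0.015)^2 + (-0.483)^2 = 1.241258.
  rho(1) = 0.082075 / 1.241258 = 0.0661.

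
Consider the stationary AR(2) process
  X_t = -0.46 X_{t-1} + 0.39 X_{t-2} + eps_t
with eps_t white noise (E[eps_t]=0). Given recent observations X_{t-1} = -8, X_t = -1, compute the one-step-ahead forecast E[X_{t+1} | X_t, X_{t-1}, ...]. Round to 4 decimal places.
E[X_{t+1} \mid \mathcal F_t] = -2.6600

For an AR(p) model X_t = c + sum_i phi_i X_{t-i} + eps_t, the
one-step-ahead conditional mean is
  E[X_{t+1} | X_t, ...] = c + sum_i phi_i X_{t+1-i}.
Substitute known values:
  E[X_{t+1} | ...] = (-0.46) * (-1) + (0.39) * (-8)
                   = -2.6600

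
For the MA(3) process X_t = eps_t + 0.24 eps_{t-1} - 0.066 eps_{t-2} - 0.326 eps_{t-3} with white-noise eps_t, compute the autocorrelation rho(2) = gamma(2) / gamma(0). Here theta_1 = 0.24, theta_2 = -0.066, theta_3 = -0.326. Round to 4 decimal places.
\rho(2) = -0.1235

For an MA(q) process with theta_0 = 1, the autocovariance is
  gamma(k) = sigma^2 * sum_{i=0..q-k} theta_i * theta_{i+k},
and rho(k) = gamma(k) / gamma(0). Sigma^2 cancels.
  numerator   = (1)*(-0.066) + (0.24)*(-0.326) = -0.14424.
  denominator = (1)^2 + (0.24)^2 + (-0.066)^2 + (-0.326)^2 = 1.168232.
  rho(2) = -0.14424 / 1.168232 = -0.1235.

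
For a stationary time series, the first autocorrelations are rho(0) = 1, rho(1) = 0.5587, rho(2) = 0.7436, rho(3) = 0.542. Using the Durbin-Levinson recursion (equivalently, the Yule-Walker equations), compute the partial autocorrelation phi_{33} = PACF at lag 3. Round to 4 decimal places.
\phi_{33} = 0.0880

The PACF at lag k is phi_{kk}, the last component of the solution
to the Yule-Walker system G_k phi = r_k where
  (G_k)_{ij} = rho(|i - j|), (r_k)_i = rho(i), i,j = 1..k.
Equivalently, Durbin-Levinson gives phi_{kk} iteratively:
  phi_{11} = rho(1)
  phi_{kk} = [rho(k) - sum_{j=1..k-1} phi_{k-1,j} rho(k-j)]
            / [1 - sum_{j=1..k-1} phi_{k-1,j} rho(j)],
  phi_{k,j} = phi_{k-1,j} - phi_{kk} phi_{k-1,k-j},  j = 1..k-1.
Step k = 1:
  phi_11 = rho(1) = 0.5587.
Step k = 2:
  phi_22 = [rho(2) - phi_11 rho(1)] / [1 - phi_11 rho(1)] = [0.7436 - (0.5587)(0.5587)] / [1 - (0.5587)(0.5587)]
         = 0.43145431 / 0.68785431 = 0.627247.
  Update: phi_21 = phi_11 - phi_22 phi_11 = 0.5587 - (0.627247)(0.5587) = 0.208257.
Step k = 3:
  phi_33 = [rho(3) - phi_21 rho(2) - phi_22 rho(1)] / [1 - phi_21 rho(1) - phi_22 rho(2)]
    numerator   = 0.542 - (0.208257)(0.7436) - (0.627247)(0.5587) = 0.03669717
    denominator = 1 - (0.208257)(0.5587) - (0.627247)(0.7436) = 0.41722604
  phi_33 = 0.03669717 / 0.41722604 = 0.088.
Therefore phi_{33} = 0.0880.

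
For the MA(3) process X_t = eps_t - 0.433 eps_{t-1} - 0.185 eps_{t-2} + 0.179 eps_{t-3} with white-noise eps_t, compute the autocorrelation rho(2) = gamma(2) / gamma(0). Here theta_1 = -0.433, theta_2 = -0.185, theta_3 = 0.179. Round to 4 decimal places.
\rho(2) = -0.2094

For an MA(q) process with theta_0 = 1, the autocovariance is
  gamma(k) = sigma^2 * sum_{i=0..q-k} theta_i * theta_{i+k},
and rho(k) = gamma(k) / gamma(0). Sigma^2 cancels.
  numerator   = (1)*(-0.185) + (-0.433)*(0.179) = -0.262507.
  denominator = (1)^2 + (-0.433)^2 + (-0.185)^2 + (0.179)^2 = 1.253755.
  rho(2) = -0.262507 / 1.253755 = -0.2094.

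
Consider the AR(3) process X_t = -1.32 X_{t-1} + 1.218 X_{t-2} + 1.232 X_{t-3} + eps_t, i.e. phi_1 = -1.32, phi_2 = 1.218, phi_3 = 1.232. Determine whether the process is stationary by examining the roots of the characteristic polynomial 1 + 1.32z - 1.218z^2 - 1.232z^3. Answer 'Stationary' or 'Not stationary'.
\text{Not stationary}

The AR(p) characteristic polynomial is P(z) = 1 + 1.32z - 1.218z^2 - 1.232z^3.
Stationarity requires all roots to lie outside the unit circle, i.e. |z| > 1 for every root.
Degree 3: look for a simple real root z0 first, then factor out (1 - z/z0) and solve the remaining quadratic.
Testing z0 = -0.625: P(-0.625) = 1 + (1.32)(-0.625) + (-1.218)(-0.625)^2 + (-1.232)(-0.625)^3
  = 1 + (-0.825) + (-0.475781) + (0.300781) = 0.  So z_0 = -0.625 is a root, |z_0| = 0.625.
Divide out the factor (1 + 1.6 z) = (1 - z/z0) (since 1/z0 = -1.6):
  P(z) = (1 + 1.6 z)(1 + (-0.28) z + (-0.77) z^2)
  [check: z-coef -0.28 - (-1.6) = 1.32; z^2-coef -0.77 - (-1.6)(-0.28) = -1.218; z^3-coef -(-1.6)(-0.77) = -1.232.]
Remaining roots from the quadratic factor 1 + (-0.28) z + (-0.77) z^2:
  Set 1 + (-0.28) z + (-0.77) z^2 = 0, i.e. a z^2 + b z + c = 0 with a = -0.77, b = -0.28, c = 1.
  Discriminant D = b^2 - 4ac = (-0.28)^2 - 4*(-0.77)*1 = 0.0784 - (-3.08) = 3.1584.
  D >= 0, so the roots are real: z = (-b +/- sqrt(D)) / (2a) = (0.28 +/- 1.777189) / (-1.54).
    z_1 = (0.28 + 1.777189) / (-1.54) = -1.3358,   |z_1| = 1.3358.
    z_2 = (0.28 - 1.777189) / (-1.54) = 0.9722,   |z_2| = 0.9722.
Moduli of all roots: 0.6250, 1.3358, 0.9722.
All moduli strictly greater than 1? No.
Verdict: Not stationary.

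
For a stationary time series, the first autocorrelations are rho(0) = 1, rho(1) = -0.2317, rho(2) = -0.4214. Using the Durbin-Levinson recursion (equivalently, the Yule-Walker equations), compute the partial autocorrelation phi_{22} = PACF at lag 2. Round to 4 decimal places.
\phi_{22} = -0.5020

The PACF at lag k is phi_{kk}, the last component of the solution
to the Yule-Walker system G_k phi = r_k where
  (G_k)_{ij} = rho(|i - j|), (r_k)_i = rho(i), i,j = 1..k.
Equivalently, Durbin-Levinson gives phi_{kk} iteratively:
  phi_{11} = rho(1)
  phi_{kk} = [rho(k) - sum_{j=1..k-1} phi_{k-1,j} rho(k-j)]
            / [1 - sum_{j=1..k-1} phi_{k-1,j} rho(j)],
  phi_{k,j} = phi_{k-1,j} - phi_{kk} phi_{k-1,k-j},  j = 1..k-1.
Step k = 1:
  phi_11 = rho(1) = -0.2317.
Step k = 2:
  phi_22 = [rho(2) - phi_11 rho(1)] / [1 - phi_11 rho(1)] = [-0.4214 - (-0.2317)(-0.2317)] / [1 - (-0.2317)(-0.2317)]
         = -0.47508489 / 0.94631511 = -0.502.
Therefore phi_{22} = -0.5020.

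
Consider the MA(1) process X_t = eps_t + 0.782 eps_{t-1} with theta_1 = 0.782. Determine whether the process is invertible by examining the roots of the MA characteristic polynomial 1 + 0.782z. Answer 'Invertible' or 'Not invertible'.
\text{Invertible}

The MA(q) characteristic polynomial is P(z) = 1 + 0.782z.
Invertibility requires all roots to lie outside the unit circle, i.e. |z| > 1 for every root.
This is linear in z: 1 + (0.782) z = 0  =>  z = -1/(0.782) = -1.278772,  |z| = 1.278772.
Moduli of all roots: 1.2788.
All moduli strictly greater than 1? Yes.
Verdict: Invertible.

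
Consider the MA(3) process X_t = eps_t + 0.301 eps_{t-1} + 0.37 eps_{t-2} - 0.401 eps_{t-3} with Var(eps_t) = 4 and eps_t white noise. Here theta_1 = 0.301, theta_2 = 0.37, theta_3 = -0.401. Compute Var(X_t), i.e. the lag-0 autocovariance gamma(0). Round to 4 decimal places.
\gamma(0) = 5.5532

For an MA(q) process X_t = eps_t + sum_i theta_i eps_{t-i} with
Var(eps_t) = sigma^2, the variance is
  gamma(0) = sigma^2 * (1 + sum_i theta_i^2).
  sum_i theta_i^2 = (0.301)^2 + (0.37)^2 + (-0.401)^2 = 0.090601 + 0.1369 + 0.160801 = 0.388302.
  gamma(0) = 4 * (1 + 0.388302) = 4 * 1.388302 = 5.553208, which rounds to 5.5532.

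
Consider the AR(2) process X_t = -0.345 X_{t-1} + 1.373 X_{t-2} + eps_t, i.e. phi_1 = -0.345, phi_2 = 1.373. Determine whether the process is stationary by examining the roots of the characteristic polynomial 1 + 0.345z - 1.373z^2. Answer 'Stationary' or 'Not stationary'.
\text{Not stationary}

The AR(p) characteristic polynomial is P(z) = 1 + 0.345z - 1.373z^2.
Stationarity requires all roots to lie outside the unit circle, i.e. |z| > 1 for every root.
Set 1 + (0.345) z + (-1.373) z^2 = 0, i.e. a z^2 + b z + c = 0 with a = -1.373, b = 0.345, c = 1.
Discriminant D = b^2 - 4ac = (0.345)^2 - 4*(-1.373)*1 = 0.119025 - (-5.492) = 5.611025.
D >= 0, so the roots are real: z = (-b +/- sqrt(D)) / (2a) = (-0.345 +/- 2.36876) / (-2.746).
  z_1 = (-0.345 + 2.36876) / (-2.746) = -0.737,   |z_1| = 0.737.
  z_2 = (-0.345 - 2.36876) / (-2.746) = 0.9883,   |z_2| = 0.9883.
Moduli of all roots: 0.7370, 0.9883.
All moduli strictly greater than 1? No.
Verdict: Not stationary.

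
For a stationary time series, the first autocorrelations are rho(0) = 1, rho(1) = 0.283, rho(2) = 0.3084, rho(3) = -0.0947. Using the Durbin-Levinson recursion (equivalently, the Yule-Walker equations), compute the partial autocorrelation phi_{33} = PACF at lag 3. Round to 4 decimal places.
\phi_{33} = -0.2671

The PACF at lag k is phi_{kk}, the last component of the solution
to the Yule-Walker system G_k phi = r_k where
  (G_k)_{ij} = rho(|i - j|), (r_k)_i = rho(i), i,j = 1..k.
Equivalently, Durbin-Levinson gives phi_{kk} iteratively:
  phi_{11} = rho(1)
  phi_{kk} = [rho(k) - sum_{j=1..k-1} phi_{k-1,j} rho(k-j)]
            / [1 - sum_{j=1..k-1} phi_{k-1,j} rho(j)],
  phi_{k,j} = phi_{k-1,j} - phi_{kk} phi_{k-1,k-j},  j = 1..k-1.
Step k = 1:
  phi_11 = rho(1) = 0.283.
Step k = 2:
  phi_22 = [rho(2) - phi_11 rho(1)] / [1 - phi_11 rho(1)] = [0.3084 - (0.283)(0.283)] / [1 - (0.283)(0.283)]
         = 0.228311 / 0.919911 = 0.248188.
  Update: phi_21 = phi_11 - phi_22 phi_11 = 0.283 - (0.248188)(0.283) = 0.212763.
Step k = 3:
  phi_33 = [rho(3) - phi_21 rho(2) - phi_22 rho(1)] / [1 - phi_21 rho(1) - phi_22 rho(2)]
    numerator   = -0.0947 - (0.212763)(0.3084) - (0.248188)(0.283) = -0.23055328
    denominator = 1 - (0.212763)(0.283) - (0.248188)(0.3084) = 0.86324692
  phi_33 = -0.23055328 / 0.86324692 = -0.2671.
Therefore phi_{33} = -0.2671.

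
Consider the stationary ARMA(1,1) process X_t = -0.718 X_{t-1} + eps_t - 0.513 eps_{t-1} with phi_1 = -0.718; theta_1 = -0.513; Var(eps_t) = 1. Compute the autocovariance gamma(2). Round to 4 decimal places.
\gamma(2) = 2.4963

Multiply the model equation by X_{t-k} and take expectations. With theta_0 = psi_0 = 1 and psi_j the MA(infinity) weights, this gives
  gamma(k) - sum_i phi_i gamma(k-i) = c_k,
  c_k = sigma^2 * sum_{j=k..q} theta_j psi_{j-k}   (c_k = 0 for k > q),
using gamma(-m) = gamma(m).
psi-weights needed (psi_j = theta_j + sum_i phi_i psi_{j-i}):
  psi_1 = theta_1 + phi_1 = -0.513 + (-0.718) = -1.231
Right-hand sides:
  c_0 = sigma^2 (1 + theta_1 psi_1) = 1 * (1 + (-0.513)(-1.231)) = 1 * 1.631503 = 1.631503
  c_1 = sigma^2 theta_1 = 1 * (-0.513) = -0.513
  c_2 = 0
Equations for k = 0 and k = 1 (AR order 1):
  gamma(0) = phi_1 gamma(1) + c_0
  gamma(1) = phi_1 gamma(0) + c_1
Substituting the second into the first: gamma(0) (1 - phi_1^2) = c_0 + phi_1 c_1, so
  gamma(0) = (c_0 + phi_1 c_1) / (1 - phi_1^2) = (1.631503 + (-0.718)(-0.513)) / (1 - (-0.718)^2) = 1.999837 / 0.484476 = 4.127835.
  gamma(1) = phi_1 gamma(0) + c_1 = (-0.718)(4.127835) + (-0.513) = -3.476786.
For k = 2 (> q): gamma(2) = phi_1 gamma(1) = (-0.718)(-3.476786) = 2.496332.
Therefore gamma(2) = 2.4963 (to 4 decimal places).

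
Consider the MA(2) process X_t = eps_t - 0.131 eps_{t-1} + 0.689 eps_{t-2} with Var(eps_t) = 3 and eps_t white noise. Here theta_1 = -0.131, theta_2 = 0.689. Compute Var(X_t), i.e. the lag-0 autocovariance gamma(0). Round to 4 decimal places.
\gamma(0) = 4.4756

For an MA(q) process X_t = eps_t + sum_i theta_i eps_{t-i} with
Var(eps_t) = sigma^2, the variance is
  gamma(0) = sigma^2 * (1 + sum_i theta_i^2).
  sum_i theta_i^2 = (-0.131)^2 + (0.689)^2 = 0.017161 + 0.474721 = 0.491882.
  gamma(0) = 3 * (1 + 0.491882) = 3 * 1.491882 = 4.475646, which rounds to 4.4756.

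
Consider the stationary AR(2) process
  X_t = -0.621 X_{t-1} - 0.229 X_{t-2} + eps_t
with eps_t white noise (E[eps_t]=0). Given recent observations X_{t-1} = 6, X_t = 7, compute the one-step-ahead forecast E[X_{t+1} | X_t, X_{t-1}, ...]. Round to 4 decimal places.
E[X_{t+1} \mid \mathcal F_t] = -5.7210

For an AR(p) model X_t = c + sum_i phi_i X_{t-i} + eps_t, the
one-step-ahead conditional mean is
  E[X_{t+1} | X_t, ...] = c + sum_i phi_i X_{t+1-i}.
Substitute known values:
  E[X_{t+1} | ...] = (-0.621) * (7) + (-0.229) * (6)
                   = -5.7210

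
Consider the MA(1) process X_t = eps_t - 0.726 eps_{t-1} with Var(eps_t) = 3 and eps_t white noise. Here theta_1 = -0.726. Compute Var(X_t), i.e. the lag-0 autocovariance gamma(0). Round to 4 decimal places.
\gamma(0) = 4.5812

For an MA(q) process X_t = eps_t + sum_i theta_i eps_{t-i} with
Var(eps_t) = sigma^2, the variance is
  gamma(0) = sigma^2 * (1 + sum_i theta_i^2).
  sum_i theta_i^2 = (-0.726)^2 = 0.527076.
  gamma(0) = 3 * (1 + 0.527076) = 3 * 1.527076 = 4.581228, which rounds to 4.5812.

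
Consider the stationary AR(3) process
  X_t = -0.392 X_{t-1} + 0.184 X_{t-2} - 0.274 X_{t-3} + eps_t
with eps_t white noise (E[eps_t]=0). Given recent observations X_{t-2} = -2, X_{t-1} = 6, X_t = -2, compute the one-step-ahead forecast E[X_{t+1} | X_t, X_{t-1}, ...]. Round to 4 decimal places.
E[X_{t+1} \mid \mathcal F_t] = 2.4360

For an AR(p) model X_t = c + sum_i phi_i X_{t-i} + eps_t, the
one-step-ahead conditional mean is
  E[X_{t+1} | X_t, ...] = c + sum_i phi_i X_{t+1-i}.
Substitute known values:
  E[X_{t+1} | ...] = (-0.392) * (-2) + (0.184) * (6) + (-0.274) * (-2)
                   = 2.4360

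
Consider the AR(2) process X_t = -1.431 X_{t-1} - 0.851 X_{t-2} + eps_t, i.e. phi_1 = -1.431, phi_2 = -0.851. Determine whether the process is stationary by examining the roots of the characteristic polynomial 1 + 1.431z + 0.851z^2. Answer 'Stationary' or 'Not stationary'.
\text{Stationary}

The AR(p) characteristic polynomial is P(z) = 1 + 1.431z + 0.851z^2.
Stationarity requires all roots to lie outside the unit circle, i.e. |z| > 1 for every root.
Set 1 + (1.431) z + (0.851) z^2 = 0, i.e. a z^2 + b z + c = 0 with a = 0.851, b = 1.431, c = 1.
Discriminant D = b^2 - 4ac = (1.431)^2 - 4*(0.851)*1 = 2.047761 - (3.404) = -1.356239.
D < 0, so the roots are the complex-conjugate pair z = (-b +/- i sqrt(-D)) / (2a) = -0.8408 +/- 0.6842i.
For a conjugate pair |z|^2 = z * conj(z) = (product of roots) = c/a = 1/(0.851) = 1.175088, so |z| = sqrt(1.175088) = 1.084 for both roots.
Moduli of all roots: 1.0840, 1.0840.
All moduli strictly greater than 1? Yes.
Verdict: Stationary.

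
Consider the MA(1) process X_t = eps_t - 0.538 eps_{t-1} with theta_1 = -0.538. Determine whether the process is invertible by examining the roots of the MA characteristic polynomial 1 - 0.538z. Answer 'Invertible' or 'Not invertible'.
\text{Invertible}

The MA(q) characteristic polynomial is P(z) = 1 - 0.538z.
Invertibility requires all roots to lie outside the unit circle, i.e. |z| > 1 for every root.
This is linear in z: 1 + (-0.538) z = 0  =>  z = -1/(-0.538) = 1.858736,  |z| = 1.858736.
Moduli of all roots: 1.8587.
All moduli strictly greater than 1? Yes.
Verdict: Invertible.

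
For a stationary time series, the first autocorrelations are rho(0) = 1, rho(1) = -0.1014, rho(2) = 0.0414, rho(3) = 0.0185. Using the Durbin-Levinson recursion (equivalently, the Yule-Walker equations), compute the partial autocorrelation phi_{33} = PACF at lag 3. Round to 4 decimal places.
\phi_{33} = 0.0260

The PACF at lag k is phi_{kk}, the last component of the solution
to the Yule-Walker system G_k phi = r_k where
  (G_k)_{ij} = rho(|i - j|), (r_k)_i = rho(i), i,j = 1..k.
Equivalently, Durbin-Levinson gives phi_{kk} iteratively:
  phi_{11} = rho(1)
  phi_{kk} = [rho(k) - sum_{j=1..k-1} phi_{k-1,j} rho(k-j)]
            / [1 - sum_{j=1..k-1} phi_{k-1,j} rho(j)],
  phi_{k,j} = phi_{k-1,j} - phi_{kk} phi_{k-1,k-j},  j = 1..k-1.
Step k = 1:
  phi_11 = rho(1) = -0.1014.
Step k = 2:
  phi_22 = [rho(2) - phi_11 rho(1)] / [1 - phi_11 rho(1)] = [0.0414 - (-0.1014)(-0.1014)] / [1 - (-0.1014)(-0.1014)]
         = 0.03111804 / 0.98971804 = 0.031441.
  Update: phi_21 = phi_11 - phi_22 phi_11 = -0.1014 - (0.031441)(-0.1014) = -0.098212.
Step k = 3:
  phi_33 = [rho(3) - phi_21 rho(2) - phi_22 rho(1)] / [1 - phi_21 rho(1) - phi_22 rho(2)]
    numerator   = 0.0185 - (-0.098212)(0.0414) - (0.031441)(-0.1014) = 0.02575412
    denominator = 1 - (-0.098212)(-0.1014) - (0.031441)(0.0414) = 0.98873965
  phi_33 = 0.02575412 / 0.98873965 = 0.026.
Therefore phi_{33} = 0.0260.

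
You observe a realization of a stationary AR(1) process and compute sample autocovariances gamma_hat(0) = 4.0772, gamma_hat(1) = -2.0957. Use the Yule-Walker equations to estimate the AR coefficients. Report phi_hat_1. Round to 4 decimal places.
\hat\phi_{1} = -0.5140

The Yule-Walker equations for an AR(p) process read, in matrix form,
  Gamma_p phi = r_p,   with   (Gamma_p)_{ij} = gamma(|i - j|),
                       (r_p)_i = gamma(i),   i,j = 1..p.
Substitute the sample gammas (Toeplitz matrix and right-hand side of size 1):
  Gamma_p = [[4.0772]]
  r_p     = [-2.0957]
With p = 1 this is the single equation gamma(0) phi_1 = gamma(1):
  phi_hat_1 = gamma(1) / gamma(0) = -2.0957 / 4.0772 = -0.5140.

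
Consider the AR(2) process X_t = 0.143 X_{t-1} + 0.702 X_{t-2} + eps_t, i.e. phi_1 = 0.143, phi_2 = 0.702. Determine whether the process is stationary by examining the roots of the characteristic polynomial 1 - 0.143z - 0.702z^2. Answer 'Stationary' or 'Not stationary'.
\text{Stationary}

The AR(p) characteristic polynomial is P(z) = 1 - 0.143z - 0.702z^2.
Stationarity requires all roots to lie outside the unit circle, i.e. |z| > 1 for every root.
Set 1 + (-0.143) z + (-0.702) z^2 = 0, i.e. a z^2 + b z + c = 0 with a = -0.702, b = -0.143, c = 1.
Discriminant D = b^2 - 4ac = (-0.143)^2 - 4*(-0.702)*1 = 0.020449 - (-2.808) = 2.828449.
D >= 0, so the roots are real: z = (-b +/- sqrt(D)) / (2a) = (0.143 +/- 1.681799) / (-1.404).
  z_1 = (0.143 + 1.681799) / (-1.404) = -1.2997,   |z_1| = 1.2997.
  z_2 = (0.143 - 1.681799) / (-1.404) = 1.096,   |z_2| = 1.096.
Moduli of all roots: 1.2997, 1.0960.
All moduli strictly greater than 1? Yes.
Verdict: Stationary.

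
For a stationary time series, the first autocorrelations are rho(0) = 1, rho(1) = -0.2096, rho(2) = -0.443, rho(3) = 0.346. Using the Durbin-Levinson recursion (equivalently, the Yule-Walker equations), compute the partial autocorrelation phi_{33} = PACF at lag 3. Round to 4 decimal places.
\phi_{33} = 0.1400

The PACF at lag k is phi_{kk}, the last component of the solution
to the Yule-Walker system G_k phi = r_k where
  (G_k)_{ij} = rho(|i - j|), (r_k)_i = rho(i), i,j = 1..k.
Equivalently, Durbin-Levinson gives phi_{kk} iteratively:
  phi_{11} = rho(1)
  phi_{kk} = [rho(k) - sum_{j=1..k-1} phi_{k-1,j} rho(k-j)]
            / [1 - sum_{j=1..k-1} phi_{k-1,j} rho(j)],
  phi_{k,j} = phi_{k-1,j} - phi_{kk} phi_{k-1,k-j},  j = 1..k-1.
Step k = 1:
  phi_11 = rho(1) = -0.2096.
Step k = 2:
  phi_22 = [rho(2) - phi_11 rho(1)] / [1 - phi_11 rho(1)] = [-0.443 - (-0.2096)(-0.2096)] / [1 - (-0.2096)(-0.2096)]
         = -0.48693216 / 0.95606784 = -0.509307.
  Update: phi_21 = phi_11 - phi_22 phi_11 = -0.2096 - (-0.509307)(-0.2096) = -0.316351.
Step k = 3:
  phi_33 = [rho(3) - phi_21 rho(2) - phi_22 rho(1)] / [1 - phi_21 rho(1) - phi_22 rho(2)]
    numerator   = 0.346 - (-0.316351)(-0.443) - (-0.509307)(-0.2096) = 0.09910583
    denominator = 1 - (-0.316351)(-0.2096) - (-0.509307)(-0.443) = 0.70806982
  phi_33 = 0.09910583 / 0.70806982 = 0.14.
Therefore phi_{33} = 0.1400.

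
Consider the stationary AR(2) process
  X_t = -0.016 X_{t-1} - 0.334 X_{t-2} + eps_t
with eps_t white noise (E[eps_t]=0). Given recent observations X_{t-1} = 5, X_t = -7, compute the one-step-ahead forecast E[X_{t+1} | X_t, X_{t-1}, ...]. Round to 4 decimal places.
E[X_{t+1} \mid \mathcal F_t] = -1.5580

For an AR(p) model X_t = c + sum_i phi_i X_{t-i} + eps_t, the
one-step-ahead conditional mean is
  E[X_{t+1} | X_t, ...] = c + sum_i phi_i X_{t+1-i}.
Substitute known values:
  E[X_{t+1} | ...] = (-0.016) * (-7) + (-0.334) * (5)
                   = -1.5580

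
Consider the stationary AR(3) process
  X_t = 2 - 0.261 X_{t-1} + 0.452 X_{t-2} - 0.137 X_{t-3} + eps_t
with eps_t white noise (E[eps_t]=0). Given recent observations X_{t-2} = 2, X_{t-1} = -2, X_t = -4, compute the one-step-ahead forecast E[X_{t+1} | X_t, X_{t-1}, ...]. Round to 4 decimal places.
E[X_{t+1} \mid \mathcal F_t] = 1.8660

For an AR(p) model X_t = c + sum_i phi_i X_{t-i} + eps_t, the
one-step-ahead conditional mean is
  E[X_{t+1} | X_t, ...] = c + sum_i phi_i X_{t+1-i}.
Substitute known values:
  E[X_{t+1} | ...] = 2 + (-0.261) * (-4) + (0.452) * (-2) + (-0.137) * (2)
                   = 1.8660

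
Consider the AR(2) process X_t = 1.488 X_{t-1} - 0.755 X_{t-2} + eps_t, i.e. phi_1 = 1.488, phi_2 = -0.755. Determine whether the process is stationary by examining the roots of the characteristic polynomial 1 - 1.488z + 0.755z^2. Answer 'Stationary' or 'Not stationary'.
\text{Stationary}

The AR(p) characteristic polynomial is P(z) = 1 - 1.488z + 0.755z^2.
Stationarity requires all roots to lie outside the unit circle, i.e. |z| > 1 for every root.
Set 1 + (-1.488) z + (0.755) z^2 = 0, i.e. a z^2 + b z + c = 0 with a = 0.755, b = -1.488, c = 1.
Discriminant D = b^2 - 4ac = (-1.488)^2 - 4*(0.755)*1 = 2.214144 - (3.02) = -0.805856.
D < 0, so the roots are the complex-conjugate pair z = (-b +/- i sqrt(-D)) / (2a) = 0.9854 +/- 0.5945i.
For a conjugate pair |z|^2 = z * conj(z) = (product of roots) = c/a = 1/(0.755) = 1.324503, so |z| = sqrt(1.324503) = 1.1509 for both roots.
Moduli of all roots: 1.1509, 1.1509.
All moduli strictly greater than 1? Yes.
Verdict: Stationary.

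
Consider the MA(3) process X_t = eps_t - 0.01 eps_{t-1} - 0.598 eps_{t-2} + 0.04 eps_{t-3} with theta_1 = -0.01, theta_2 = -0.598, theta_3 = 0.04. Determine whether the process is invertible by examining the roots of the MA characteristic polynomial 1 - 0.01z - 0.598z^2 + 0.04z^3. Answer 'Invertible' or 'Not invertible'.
\text{Invertible}

The MA(q) characteristic polynomial is P(z) = 1 - 0.01z - 0.598z^2 + 0.04z^3.
Invertibility requires all roots to lie outside the unit circle, i.e. |z| > 1 for every root.
Degree 3: look for a simple real root z0 first, then factor out (1 - z/z0) and solve the remaining quadratic.
Testing z0 = -1.25: P(-1.25) = 1 + (-0.01)(-1.25) + (-0.598)(-1.25)^2 + (0.04)(-1.25)^3
  = 1 + (0.0125) + (-0.934375) + (-0.078125) = 0.  So z_0 = -1.25 is a root, |z_0| = 1.25.
Divide out the factor (1 + 0.8 z) = (1 - z/z0) (since 1/z0 = -0.8):
  P(z) = (1 + 0.8 z)(1 + (-0.81) z + (0.05) z^2)
  [check: z-coef -0.81 - (-0.8) = -0.01; z^2-coef 0.05 - (-0.8)(-0.81) = -0.598; z^3-coef -(-0.8)(0.05) = 0.04.]
Remaining roots from the quadratic factor 1 + (-0.81) z + (0.05) z^2:
  Set 1 + (-0.81) z + (0.05) z^2 = 0, i.e. a z^2 + b z + c = 0 with a = 0.05, b = -0.81, c = 1.
  Discriminant D = b^2 - 4ac = (-0.81)^2 - 4*(0.05)*1 = 0.6561 - (0.2) = 0.4561.
  D >= 0, so the roots are real: z = (-b +/- sqrt(D)) / (2a) = (0.81 +/- 0.675352) / (0.1).
    z_1 = (0.81 + 0.675352) / (0.1) = 14.8535,   |z_1| = 14.8535.
    z_2 = (0.81 - 0.675352) / (0.1) = 1.3465,   |z_2| = 1.3465.
Moduli of all roots: 1.2500, 14.8535, 1.3465.
All moduli strictly greater than 1? Yes.
Verdict: Invertible.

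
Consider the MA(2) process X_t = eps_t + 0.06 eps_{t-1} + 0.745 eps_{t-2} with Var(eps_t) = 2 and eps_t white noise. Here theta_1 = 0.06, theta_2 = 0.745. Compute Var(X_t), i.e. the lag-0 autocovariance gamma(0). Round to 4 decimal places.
\gamma(0) = 3.1173

For an MA(q) process X_t = eps_t + sum_i theta_i eps_{t-i} with
Var(eps_t) = sigma^2, the variance is
  gamma(0) = sigma^2 * (1 + sum_i theta_i^2).
  sum_i theta_i^2 = (0.06)^2 + (0.745)^2 = 0.0036 + 0.555025 = 0.558625.
  gamma(0) = 2 * (1 + 0.558625) = 2 * 1.558625 = 3.11725, which rounds to 3.1173.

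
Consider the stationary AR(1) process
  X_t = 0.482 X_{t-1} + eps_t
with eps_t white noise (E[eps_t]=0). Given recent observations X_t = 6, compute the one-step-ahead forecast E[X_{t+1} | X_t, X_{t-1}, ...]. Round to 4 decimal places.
E[X_{t+1} \mid \mathcal F_t] = 2.8920

For an AR(p) model X_t = c + sum_i phi_i X_{t-i} + eps_t, the
one-step-ahead conditional mean is
  E[X_{t+1} | X_t, ...] = c + sum_i phi_i X_{t+1-i}.
Substitute known values:
  E[X_{t+1} | ...] = (0.482) * (6)
                   = 2.8920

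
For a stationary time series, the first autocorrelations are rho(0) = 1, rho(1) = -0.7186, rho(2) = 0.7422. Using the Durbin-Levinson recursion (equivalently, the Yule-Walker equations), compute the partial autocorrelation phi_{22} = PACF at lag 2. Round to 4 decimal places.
\phi_{22} = 0.4669

The PACF at lag k is phi_{kk}, the last component of the solution
to the Yule-Walker system G_k phi = r_k where
  (G_k)_{ij} = rho(|i - j|), (r_k)_i = rho(i), i,j = 1..k.
Equivalently, Durbin-Levinson gives phi_{kk} iteratively:
  phi_{11} = rho(1)
  phi_{kk} = [rho(k) - sum_{j=1..k-1} phi_{k-1,j} rho(k-j)]
            / [1 - sum_{j=1..k-1} phi_{k-1,j} rho(j)],
  phi_{k,j} = phi_{k-1,j} - phi_{kk} phi_{k-1,k-j},  j = 1..k-1.
Step k = 1:
  phi_11 = rho(1) = -0.7186.
Step k = 2:
  phi_22 = [rho(2) - phi_11 rho(1)] / [1 - phi_11 rho(1)] = [0.7422 - (-0.7186)(-0.7186)] / [1 - (-0.7186)(-0.7186)]
         = 0.22581404 / 0.48361404 = 0.4669.
Therefore phi_{22} = 0.4669.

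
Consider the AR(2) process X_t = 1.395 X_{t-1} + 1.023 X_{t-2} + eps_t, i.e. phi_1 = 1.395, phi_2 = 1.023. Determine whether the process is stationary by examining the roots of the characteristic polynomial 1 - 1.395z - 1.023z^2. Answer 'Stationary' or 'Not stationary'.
\text{Not stationary}

The AR(p) characteristic polynomial is P(z) = 1 - 1.395z - 1.023z^2.
Stationarity requires all roots to lie outside the unit circle, i.e. |z| > 1 for every root.
Set 1 + (-1.395) z + (-1.023) z^2 = 0, i.e. a z^2 + b z + c = 0 with a = -1.023, b = -1.395, c = 1.
Discriminant D = b^2 - 4ac = (-1.395)^2 - 4*(-1.023)*1 = 1.946025 - (-4.092) = 6.038025.
D >= 0, so the roots are real: z = (-b +/- sqrt(D)) / (2a) = (1.395 +/- 2.457239) / (-2.046).
  z_1 = (1.395 + 2.457239) / (-2.046) = -1.8828,   |z_1| = 1.8828.
  z_2 = (1.395 - 2.457239) / (-2.046) = 0.5192,   |z_2| = 0.5192.
Moduli of all roots: 1.8828, 0.5192.
All moduli strictly greater than 1? No.
Verdict: Not stationary.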